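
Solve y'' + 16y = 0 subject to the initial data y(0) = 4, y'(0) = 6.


Characteristic roots of r² + 16 = 0 are ±4i, so y = C₁cos(4x) + C₂sin(4x).
Apply y(0) = 4: C₁ = 4. Differentiate and apply y'(0) = 6: 4·C₂ = 6, so C₂ = 3/2.
Particular solution: y = 4cos(4x) + (3/2)sin(4x).


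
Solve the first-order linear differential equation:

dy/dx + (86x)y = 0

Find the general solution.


P(x) = 86x ⇒ μ = e^(43x²).
Q(x) = 0 so μ y is constant: y = Ce^(-43x²).


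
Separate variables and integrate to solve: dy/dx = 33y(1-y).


Separate: dy/[y(1-y)] = 33 dx.
Partial fractions: 1/[y(1-y)] = 1/y + 1/(1-y).
Integrate: ln|y/(1-y)| = 33x + C₀.
Solve for y: y = 1/(1 + Ce^(-33x)).


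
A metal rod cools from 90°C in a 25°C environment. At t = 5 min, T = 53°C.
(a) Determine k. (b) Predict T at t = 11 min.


Newton's law: T(t) = T_a + (T₀ - T_a)e^(-kt).
(a) Use T(5) = 53: (53 - 25)/(90 - 25) = e^(-k·5), so k = -ln(0.431)/5 ≈ 0.1684.
(b) Apply k to t = 11: T(11) = 25 + (65)e^(-1.853) ≈ 35.2°C.


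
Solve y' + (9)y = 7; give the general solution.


P(x) = 9, Q(x) = 7; integrating factor μ = e^(9x).
(μ y)' = 7e^(9x) ⇒ μ y = (7/9)e^(9x) + C.
Divide by μ: y = 7/9 + Ce^(-9x).


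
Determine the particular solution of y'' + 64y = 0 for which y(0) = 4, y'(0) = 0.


Characteristic roots of r² + 64 = 0 are ±8i, so y = C₁cos(8x) + C₂sin(8x).
Apply y(0) = 4: C₁ = 4. Differentiate and apply y'(0) = 0: 8·C₂ = 0, so C₂ = 0.
Particular solution: y = 4cos(8x).


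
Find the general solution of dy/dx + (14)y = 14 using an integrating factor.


P(x) = 14, Q(x) = 14; integrating factor μ = e^(14x).
(μ y)' = 14e^(14x) ⇒ μ y = e^(14x) + C.
Divide by μ: y = 1 + Ce^(-14x).


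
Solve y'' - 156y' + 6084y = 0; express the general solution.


Characteristic equation: r² - 156r + 6084 = 0, i.e. (r - 78)² = 0.
Repeated root r = 78; include an x factor for the second linearly independent solution.
General solution: y = (C₁ + C₂x)e^(78x).


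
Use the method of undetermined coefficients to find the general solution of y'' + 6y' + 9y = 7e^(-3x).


Characteristic polynomial (r + 3)² = 0; repeated root r = -3.
y_h = (C₁ + C₂x)e^(-3x). Forcing matches the repeated root (resonance), so try y_p = Ax² e^(-3x).
Substitute and solve for A: 2A = 7, so A = 7/2.
General solution: y = (C₁ + C₂x + (7/2)x²)e^(-3x).


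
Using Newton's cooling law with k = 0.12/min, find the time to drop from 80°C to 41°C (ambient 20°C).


From T(t) = T_a + (T₀ - T_a)e^(-kt), set T(t) = 41:
(41 - 20) / (80 - 20) = e^(-0.12t), so t = -ln(0.350)/0.12 ≈ 8.7 minutes.


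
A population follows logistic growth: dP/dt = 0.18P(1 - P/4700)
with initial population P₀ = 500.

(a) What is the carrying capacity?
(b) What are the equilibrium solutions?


Logistic ODE dP/dt = 0.18P(1 - P/4700) has equilibria where dP/dt = 0, i.e. P = 0 or P = 4700.
The coefficient (1 - P/K) = 0 when P = K, identifying K = 4700 as the carrying capacity.
(a) K = 4700; (b) equilibria P = 0 and P = 4700.


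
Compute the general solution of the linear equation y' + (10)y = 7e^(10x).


P(x) = 10 ⇒ μ = e^(10x).
(μ y)' = 7e^(20x) ⇒ μ y = (7/20)e^(20x) + C.
Divide by μ: y = (7/20)e^(10x) + Ce^(-10x).


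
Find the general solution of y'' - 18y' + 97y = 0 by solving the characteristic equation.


Characteristic equation: r² - 18r + 97 = 0.
Discriminant is negative; roots r = 9 ± 4i (complex conjugate pair).
General solution uses e^(α x)(C₁ cos(β x) + C₂ sin(β x)): y = e^(9x)(C₁cos(4x) + C₂sin(4x)).


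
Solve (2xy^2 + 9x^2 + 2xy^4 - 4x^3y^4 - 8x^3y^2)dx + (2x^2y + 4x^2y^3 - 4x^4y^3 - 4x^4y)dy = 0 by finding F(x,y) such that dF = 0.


Check exactness: ∂M/∂y = 4xy + 8xy^3 - 16x^3y^3 - 16x^3y and ∂N/∂x = 4xy + 8xy^3 - 16x^3y^3 - 16x^3y; equal, so the equation is exact.
Integrate M with respect to x (treating y as constant): ∫M dx = x^2y^2 + 3x^3 + x^2y^4 - x^4y^4 - 2x^4y^2 + h(y).
Differentiate w.r.t. y and set equal to N: all terms match, so h'(y) = 0 and h is a constant absorbed into C.
General solution: x^2y^2 + 3x^3 + x^2y^4 - x^4y^4 - 2x^4y^2 = C.


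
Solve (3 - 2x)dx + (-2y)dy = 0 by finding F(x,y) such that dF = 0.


Check exactness: ∂M/∂y = 0 and ∂N/∂x = 0; equal, so the equation is exact.
Integrate M with respect to x (treating y as constant): ∫M dx = 3x - x^2 + h(y).
Differentiate w.r.t. y and set equal to N: the x-dependent terms already match, leaving h'(y) = -2y. Integrate: h(y) = -y^2.
So F(x,y) = 3x - x^2 - y^2.
General solution: 3x - x^2 - y^2 = C.


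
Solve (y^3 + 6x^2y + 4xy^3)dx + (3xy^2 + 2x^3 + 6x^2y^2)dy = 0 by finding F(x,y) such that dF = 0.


Check exactness: ∂M/∂y = 3y^2 + 6x^2 + 12xy^2 and ∂N/∂x = 3y^2 + 6x^2 + 12xy^2; equal, so the equation is exact.
Integrate M with respect to x (treating y as constant): ∫M dx = xy^3 + 2x^3y + 2x^2y^3 + h(y).
Differentiate w.r.t. y and set equal to N: all terms match, so h'(y) = 0 and h is a constant absorbed into C.
General solution: xy^3 + 2x^3y + 2x^2y^3 = C.


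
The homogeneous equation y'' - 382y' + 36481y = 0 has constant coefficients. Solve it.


Characteristic equation: r² - 382r + 36481 = 0, i.e. (r - 191)² = 0.
Repeated root r = 191; include an x factor for the second linearly independent solution.
General solution: y = (C₁ + C₂x)e^(191x).


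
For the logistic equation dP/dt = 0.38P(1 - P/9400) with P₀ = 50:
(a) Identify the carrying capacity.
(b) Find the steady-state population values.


Logistic ODE dP/dt = 0.38P(1 - P/9400) has equilibria where dP/dt = 0, i.e. P = 0 or P = 9400.
The coefficient (1 - P/K) = 0 when P = K, identifying K = 9400 as the carrying capacity.
(a) K = 9400; (b) equilibria P = 0 and P = 9400.


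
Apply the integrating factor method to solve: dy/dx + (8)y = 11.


P(x) = 8, Q(x) = 11; integrating factor μ = e^(8x).
(μ y)' = 11e^(8x) ⇒ μ y = (11/8)e^(8x) + C.
Divide by μ: y = 11/8 + Ce^(-8x).


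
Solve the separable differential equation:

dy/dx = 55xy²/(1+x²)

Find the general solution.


Separate: dy/y² = 55x/(1+x²) dx.
Integrate LHS: ∫ dy/y² = -1/y.
Integrate RHS via u = 1+x²: (55/2)ln(1+x²) + C.
Result: -1/y = (55/2)ln(1+x²) + C.


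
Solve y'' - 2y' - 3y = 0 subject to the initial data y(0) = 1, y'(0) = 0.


Characteristic roots of r² - 2r - 3 = 0 are -1, 3.
General solution y = c₁ e^(-x) + c₂ e^(3x).
Apply y(0) = 1: c₁ + c₂ = 1. Apply y'(0) = 0: -1 c₁ + 3 c₂ = 0.
Solve: c₁ = 3/4, c₂ = 1/4.
Particular solution: y = (3/4)e^(-x) + (1/4)e^(3x).


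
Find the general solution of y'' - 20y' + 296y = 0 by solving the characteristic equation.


Characteristic equation: r² - 20r + 296 = 0.
Discriminant is negative; roots r = 10 ± 14i (complex conjugate pair).
General solution uses e^(α x)(C₁ cos(β x) + C₂ sin(β x)): y = e^(10x)(C₁cos(14x) + C₂sin(14x)).


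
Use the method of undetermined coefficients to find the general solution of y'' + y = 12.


Homogeneous part: r² + 1 = 0 ⇒ r = ±1i, so y_h = C₁cos(x) + C₂sin(x).
Try constant y_p = A; plug in: 1A = 12 ⇒ A = 12.
General solution: y = C₁cos(x) + C₂sin(x) + 12.


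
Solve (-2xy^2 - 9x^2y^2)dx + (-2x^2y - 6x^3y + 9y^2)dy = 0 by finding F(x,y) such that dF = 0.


Check exactness: ∂M/∂y = -4xy - 18x^2y and ∂N/∂x = -4xy - 18x^2y; equal, so the equation is exact.
Integrate M with respect to x (treating y as constant): ∫M dx = -x^2y^2 - 3x^3y^2 + h(y).
Differentiate w.r.t. y and set equal to N: the x-dependent terms already match, leaving h'(y) = 9y^2. Integrate: h(y) = 3y^3.
So F(x,y) = -x^2y^2 - 3x^3y^2 + 3y^3.
General solution: -x^2y^2 - 3x^3y^2 + 3y^3 = C.


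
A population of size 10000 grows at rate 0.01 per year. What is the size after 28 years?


The ODE dP/dt = 0.01P has solution P(t) = P(0)e^(0.01t).
Substitute P(0) = 10000 and t = 28: P(28) = 10000 e^(0.28) ≈ 13231.


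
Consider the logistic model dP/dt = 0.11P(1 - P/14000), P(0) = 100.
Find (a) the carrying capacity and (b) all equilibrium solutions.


Logistic ODE dP/dt = 0.11P(1 - P/14000) has equilibria where dP/dt = 0, i.e. P = 0 or P = 14000.
The coefficient (1 - P/K) = 0 when P = K, identifying K = 14000 as the carrying capacity.
(a) K = 14000; (b) equilibria P = 0 and P = 14000.


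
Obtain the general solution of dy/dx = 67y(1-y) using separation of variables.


Separate: dy/[y(1-y)] = 67 dx.
Partial fractions: 1/[y(1-y)] = 1/y + 1/(1-y).
Integrate: ln|y/(1-y)| = 67x + C₀.
Solve for y: y = 1/(1 + Ce^(-67x)).


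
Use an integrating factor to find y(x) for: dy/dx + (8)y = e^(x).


P(x) = 8 ⇒ μ = e^(8x).
(μ y)' = e^(9x) ⇒ μ y = e^(9x)/9 + C.
Divide by μ: y = (1/9)e^(x) + Ce^(-8x).


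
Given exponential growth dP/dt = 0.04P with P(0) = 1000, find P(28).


The ODE dP/dt = 0.04P has solution P(t) = P(0)e^(0.04t).
Substitute P(0) = 1000 and t = 28: P(28) = 1000 e^(1.12) ≈ 3065.


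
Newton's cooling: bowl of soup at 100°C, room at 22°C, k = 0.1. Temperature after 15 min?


Newton's law: dT/dt = -k(T - T_a) has solution T(t) = T_a + (T₀ - T_a)e^(-kt).
Plug in T_a = 22, T₀ = 100, k = 0.1, t = 15: T(15) = 22 + (78)e^(-1.50) ≈ 39.4°C.


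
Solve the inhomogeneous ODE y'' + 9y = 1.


Homogeneous part: r² + 9 = 0 ⇒ r = ±3i, so y_h = C₁cos(3x) + C₂sin(3x).
Try constant y_p = A; plug in: 9A = 1 ⇒ A = 1/9.
General solution: y = C₁cos(3x) + C₂sin(3x) + 1/9.


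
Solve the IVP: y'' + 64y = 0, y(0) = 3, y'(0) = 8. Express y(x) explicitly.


Characteristic roots of r² + 64 = 0 are ±8i, so y = C₁cos(8x) + C₂sin(8x).
Apply y(0) = 3: C₁ = 3. Differentiate and apply y'(0) = 8: 8·C₂ = 8, so C₂ = 1.
Particular solution: y = 3cos(8x) + sin(8x).


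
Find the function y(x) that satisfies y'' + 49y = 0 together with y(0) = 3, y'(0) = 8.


Characteristic roots of r² + 49 = 0 are ±7i, so y = C₁cos(7x) + C₂sin(7x).
Apply y(0) = 3: C₁ = 3. Differentiate and apply y'(0) = 8: 7·C₂ = 8, so C₂ = 8/7.
Particular solution: y = 3cos(7x) + (8/7)sin(7x).


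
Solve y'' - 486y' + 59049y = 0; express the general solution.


Characteristic equation: r² - 486r + 59049 = 0, i.e. (r - 243)² = 0.
Repeated root r = 243; include an x factor for the second linearly independent solution.
General solution: y = (C₁ + C₂x)e^(243x).


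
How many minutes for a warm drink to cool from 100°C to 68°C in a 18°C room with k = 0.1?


From T(t) = T_a + (T₀ - T_a)e^(-kt), set T(t) = 68:
(68 - 18) / (100 - 18) = e^(-0.1t), so t = -ln(0.610)/0.1 ≈ 4.9 minutes.


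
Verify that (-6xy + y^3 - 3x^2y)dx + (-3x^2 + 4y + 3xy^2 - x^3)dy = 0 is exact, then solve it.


Check exactness: ∂M/∂y = -6x + 3y^2 - 3x^2 and ∂N/∂x = -6x + 3y^2 - 3x^2; equal, so the equation is exact.
Integrate M with respect to x (treating y as constant): ∫M dx = -3x^2y + xy^3 - x^3y + h(y).
Differentiate w.r.t. y and set equal to N: the x-dependent terms already match, leaving h'(y) = 4y. Integrate: h(y) = 2y^2.
So F(x,y) = -3x^2y + 2y^2 + xy^3 - x^3y.
General solution: -3x^2y + 2y^2 + xy^3 - x^3y = C.


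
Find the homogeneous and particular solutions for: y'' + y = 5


Homogeneous part: r² + 1 = 0 ⇒ r = ±1i, so y_h = C₁cos(x) + C₂sin(x).
Try constant y_p = A; plug in: 1A = 5 ⇒ A = 5.
General solution: y = C₁cos(x) + C₂sin(x) + 5.


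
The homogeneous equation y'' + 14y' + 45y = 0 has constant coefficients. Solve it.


Characteristic equation: r² + 14r + 45 = 0.
Factor: (r + 9)(r + 5) = 0 ⇒ r = -9, -5 (distinct real).
General solution: y = C₁e^(-9x) + C₂e^(-5x).


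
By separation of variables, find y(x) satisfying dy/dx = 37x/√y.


Separate: √y dy = 37x dx.
Integrate: (2/3)y^(3/2) = (37/2)x² + C.


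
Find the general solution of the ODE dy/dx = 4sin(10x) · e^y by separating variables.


Separate: e^(-y) dy = 4sin(10x) dx.
Integrate: -e^(-y) = -(2/5)cos(10x) + C₀.
Rearrange: e^(-y) = (2/5)cos(10x) + C.


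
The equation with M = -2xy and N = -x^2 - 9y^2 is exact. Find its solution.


Check exactness: ∂M/∂y = -2x and ∂N/∂x = -2x; equal, so the equation is exact.
Integrate M with respect to x (treating y as constant): ∫M dx = -x^2y + h(y).
Differentiate w.r.t. y and set equal to N: the x-dependent terms already match, leaving h'(y) = -9y^2. Integrate: h(y) = -3y^3.
So F(x,y) = -x^2y - 3y^3.
General solution: -x^2y - 3y^3 = C.


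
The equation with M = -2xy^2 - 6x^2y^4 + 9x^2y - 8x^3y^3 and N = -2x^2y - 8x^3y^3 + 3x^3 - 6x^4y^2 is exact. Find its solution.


Check exactness: ∂M/∂y = -4xy - 24x^2y^3 + 9x^2 - 24x^3y^2 and ∂N/∂x = -4xy - 24x^2y^3 + 9x^2 - 24x^3y^2; equal, so the equation is exact.
Integrate M with respect to x (treating y as constant): ∫M dx = -x^2y^2 - 2x^3y^4 + 3x^3y - 2x^4y^3 + h(y).
Differentiate w.r.t. y and set equal to N: all terms match, so h'(y) = 0 and h is a constant absorbed into C.
General solution: -x^2y^2 - 2x^3y^4 + 3x^3y - 2x^4y^3 = C.


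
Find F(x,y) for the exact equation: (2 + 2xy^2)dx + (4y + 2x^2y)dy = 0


Check exactness: ∂M/∂y = 4xy and ∂N/∂x = 4xy; equal, so the equation is exact.
Integrate M with respect to x (treating y as constant): ∫M dx = 2x + x^2y^2 + h(y).
Differentiate w.r.t. y and set equal to N: the x-dependent terms already match, leaving h'(y) = 4y. Integrate: h(y) = 2y^2.
So F(x,y) = 2y^2 + 2x + x^2y^2.
General solution: 2y^2 + 2x + x^2y^2 = C.


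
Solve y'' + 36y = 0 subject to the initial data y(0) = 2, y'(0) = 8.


Characteristic roots of r² + 36 = 0 are ±6i, so y = C₁cos(6x) + C₂sin(6x).
Apply y(0) = 2: C₁ = 2. Differentiate and apply y'(0) = 8: 6·C₂ = 8, so C₂ = 4/3.
Particular solution: y = 2cos(6x) + (4/3)sin(6x).


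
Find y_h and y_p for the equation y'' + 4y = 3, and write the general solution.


Homogeneous part: r² + 4 = 0 ⇒ r = ±2i, so y_h = C₁cos(2x) + C₂sin(2x).
Try constant y_p = A; plug in: 4A = 3 ⇒ A = 3/4.
General solution: y = C₁cos(2x) + C₂sin(2x) + 3/4.


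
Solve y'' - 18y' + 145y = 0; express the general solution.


Characteristic equation: r² - 18r + 145 = 0.
Discriminant is negative; roots r = 9 ± 8i (complex conjugate pair).
General solution uses e^(α x)(C₁ cos(β x) + C₂ sin(β x)): y = e^(9x)(C₁cos(8x) + C₂sin(8x)).


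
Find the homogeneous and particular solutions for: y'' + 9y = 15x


Homogeneous: r² + 9 = 0 ⇒ r = ±3i, y_h = C₁cos(3x) + C₂sin(3x).
Polynomial forcing; try y_p = Ax + B. Then y_p'' + 9 y_p = 9(Ax + B) = 15x, so B = 0 and A = 5/3.
General solution: y = C₁cos(3x) + C₂sin(3x) + (5/3)x.


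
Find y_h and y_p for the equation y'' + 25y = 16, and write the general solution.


Homogeneous part: r² + 25 = 0 ⇒ r = ±5i, so y_h = C₁cos(5x) + C₂sin(5x).
Try constant y_p = A; plug in: 25A = 16 ⇒ A = 16/25.
General solution: y = C₁cos(5x) + C₂sin(5x) + 16/25.


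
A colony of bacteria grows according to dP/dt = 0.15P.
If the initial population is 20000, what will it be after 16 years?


The ODE dP/dt = 0.15P has solution P(t) = P(0)e^(0.15t).
Substitute P(0) = 20000 and t = 16: P(16) = 20000 e^(2.40) ≈ 220464.


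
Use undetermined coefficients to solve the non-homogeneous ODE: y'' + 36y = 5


Homogeneous part: r² + 36 = 0 ⇒ r = ±6i, so y_h = C₁cos(6x) + C₂sin(6x).
Try constant y_p = A; plug in: 36A = 5 ⇒ A = 5/36.
General solution: y = C₁cos(6x) + C₂sin(6x) + 5/36.


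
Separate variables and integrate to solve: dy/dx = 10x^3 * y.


Separate variables: dy/y = 10x^3 dx.
Integrate: ln|y| = (5/2)x^4 + C₀.
Exponentiate: y = Ce^((5/2)x^4).


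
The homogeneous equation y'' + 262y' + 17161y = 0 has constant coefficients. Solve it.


Characteristic equation: r² + 262r + 17161 = 0, i.e. (r + 131)² = 0.
Repeated root r = -131; include an x factor for the second linearly independent solution.
General solution: y = (C₁ + C₂x)e^(-131x).


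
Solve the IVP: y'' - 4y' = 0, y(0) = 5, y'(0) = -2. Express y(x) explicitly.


Characteristic roots of r² - 4r = 0 are 4, 0.
General solution y = c₁ e^(4x) + c₂.
Apply y(0) = 5: c₁ + c₂ = 5. Apply y'(0) = -2: 4 c₁ + 0 c₂ = -2.
Solve: c₁ = -1/2, c₂ = 11/2.
Particular solution: y = -(1/2)e^(4x) + 11/2.


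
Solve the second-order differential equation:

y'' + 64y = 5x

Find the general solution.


Homogeneous: r² + 64 = 0 ⇒ r = ±8i, y_h = C₁cos(8x) + C₂sin(8x).
Polynomial forcing; try y_p = Ax + B. Then y_p'' + 64 y_p = 64(Ax + B) = 5x, so B = 0 and A = 5/64.
General solution: y = C₁cos(8x) + C₂sin(8x) + (5/64)x.


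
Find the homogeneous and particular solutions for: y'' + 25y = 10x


Homogeneous: r² + 25 = 0 ⇒ r = ±5i, y_h = C₁cos(5x) + C₂sin(5x).
Polynomial forcing; try y_p = Ax + B. Then y_p'' + 25 y_p = 25(Ax + B) = 10x, so B = 0 and A = 2/5.
General solution: y = C₁cos(5x) + C₂sin(5x) + (2/5)x.


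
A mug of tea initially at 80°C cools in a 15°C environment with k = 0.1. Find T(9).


Newton's law: dT/dt = -k(T - T_a) has solution T(t) = T_a + (T₀ - T_a)e^(-kt).
Plug in T_a = 15, T₀ = 80, k = 0.1, t = 9: T(9) = 15 + (65)e^(-0.90) ≈ 41.4°C.


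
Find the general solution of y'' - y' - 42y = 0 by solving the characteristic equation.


Characteristic equation: r² - r - 42 = 0.
Factor: (r + 6)(r - 7) = 0 ⇒ r = -6, 7 (distinct real).
General solution: y = C₁e^(-6x) + C₂e^(7x).


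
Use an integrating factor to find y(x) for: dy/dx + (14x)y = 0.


P(x) = 14x ⇒ μ = e^(7x²).
Q(x) = 0 so μ y is constant: y = Ce^(-7x²).


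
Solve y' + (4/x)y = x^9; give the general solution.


P(x) = 4/x ⇒ μ = x^4.
(x^4 y)' = x^4·x^9 = x^13.
Integrate: x^4 y = x^14/(14) + C.
Solve for y: y = (1/14)x^10 + C/x^4.


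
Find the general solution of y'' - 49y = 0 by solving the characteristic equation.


Characteristic equation: r² - 49 = 0.
Factor: (r + 7)(r - 7) = 0 ⇒ r = -7, 7 (distinct real).
General solution: y = C₁e^(-7x) + C₂e^(7x).


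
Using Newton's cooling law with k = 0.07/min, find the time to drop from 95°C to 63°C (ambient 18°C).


From T(t) = T_a + (T₀ - T_a)e^(-kt), set T(t) = 63:
(63 - 18) / (95 - 18) = e^(-0.07t), so t = -ln(0.584)/0.07 ≈ 7.7 minutes.


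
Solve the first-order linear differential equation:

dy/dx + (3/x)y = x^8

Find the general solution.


P(x) = 3/x ⇒ μ = x^3.
(x^3 y)' = x^11 ⇒ x^3 y = x^12/(12) + C.
Solve for y: y = (1/12)x^9 + C/x^3.


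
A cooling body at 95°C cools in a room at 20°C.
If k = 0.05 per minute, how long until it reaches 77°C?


From T(t) = T_a + (T₀ - T_a)e^(-kt), set T(t) = 77:
(77 - 20) / (95 - 20) = e^(-0.05t), so t = -ln(0.760)/0.05 ≈ 5.5 minutes.


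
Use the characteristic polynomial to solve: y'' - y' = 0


Characteristic equation: r² - r = 0.
Factor: (r - 1)(r - 0) = 0 ⇒ r = 1, 0 (distinct real).
General solution: y = C₁e^(x) + C₂.


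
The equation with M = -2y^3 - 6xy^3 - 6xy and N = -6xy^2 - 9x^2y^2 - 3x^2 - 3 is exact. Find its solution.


Check exactness: ∂M/∂y = -6y^2 - 18xy^2 - 6x and ∂N/∂x = -6y^2 - 18xy^2 - 6x; equal, so the equation is exact.
Integrate M with respect to x (treating y as constant): ∫M dx = -2xy^3 - 3x^2y^3 - 3x^2y + h(y).
Differentiate w.r.t. y and set equal to N: the x-dependent terms already match, leaving h'(y) = -3. Integrate: h(y) = -3y.
So F(x,y) = -2xy^3 - 3x^2y^3 - 3x^2y - 3y.
General solution: -2xy^3 - 3x^2y^3 - 3x^2y - 3y = C.


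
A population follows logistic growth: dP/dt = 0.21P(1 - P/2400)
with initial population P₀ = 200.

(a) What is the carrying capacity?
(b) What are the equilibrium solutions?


Logistic ODE dP/dt = 0.21P(1 - P/2400) has equilibria where dP/dt = 0, i.e. P = 0 or P = 2400.
The coefficient (1 - P/K) = 0 when P = K, identifying K = 2400 as the carrying capacity.
(a) K = 2400; (b) equilibria P = 0 and P = 2400.


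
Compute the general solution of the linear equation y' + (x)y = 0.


P(x) = x ⇒ μ = e^((1/2)x²).
Q(x) = 0 so μ y is constant: y = Ce^(-(1/2)x²).


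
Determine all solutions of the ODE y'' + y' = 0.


Characteristic equation: r² + r = 0.
Factor: (r - 0)(r + 1) = 0 ⇒ r = 0, -1 (distinct real).
General solution: y = C₁ + C₂e^(-x).


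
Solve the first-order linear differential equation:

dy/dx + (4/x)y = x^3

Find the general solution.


P(x) = 4/x ⇒ μ = x^4.
(x^4 y)' = x^4·x^3 = x^7.
Integrate: x^4 y = x^8/(8) + C.
Solve for y: y = (1/8)x^4 + C/x^4.


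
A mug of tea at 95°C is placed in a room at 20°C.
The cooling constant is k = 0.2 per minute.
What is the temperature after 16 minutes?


Newton's law: dT/dt = -k(T - T_a) has solution T(t) = T_a + (T₀ - T_a)e^(-kt).
Plug in T_a = 20, T₀ = 95, k = 0.2, t = 16: T(16) = 20 + (75)e^(-3.20) ≈ 23.1°C.


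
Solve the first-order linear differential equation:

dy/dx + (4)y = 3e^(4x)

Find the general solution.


P(x) = 4 ⇒ μ = e^(4x).
(μ y)' = 3e^(8x) ⇒ μ y = (3/8)e^(8x) + C.
Divide by μ: y = (3/8)e^(4x) + Ce^(-4x).


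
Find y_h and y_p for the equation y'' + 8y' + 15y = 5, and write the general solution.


Characteristic roots of r² + 8r + 15 = 0 are -5, -3.
y_h = C₁e^(-5x) + C₂e^(-3x).
Constant forcing; try y_p = A. Then 15A = 5 ⇒ A = 1/3.
General solution: y = C₁e^(-5x) + C₂e^(-3x) + 1/3.


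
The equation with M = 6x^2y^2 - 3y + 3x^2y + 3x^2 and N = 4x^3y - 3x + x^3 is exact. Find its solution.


Check exactness: ∂M/∂y = 12x^2y - 3 + 3x^2 and ∂N/∂x = 12x^2y - 3 + 3x^2; equal, so the equation is exact.
Integrate M with respect to x (treating y as constant): ∫M dx = 2x^3y^2 - 3xy + x^3y + x^3 + h(y).
Differentiate w.r.t. y and set equal to N: all terms match, so h'(y) = 0 and h is a constant absorbed into C.
General solution: 2x^3y^2 - 3xy + x^3y + x^3 = C.


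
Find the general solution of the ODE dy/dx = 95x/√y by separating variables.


Separate: √y dy = 95x dx.
Integrate: (2/3)y^(3/2) = (95/2)x² + C.


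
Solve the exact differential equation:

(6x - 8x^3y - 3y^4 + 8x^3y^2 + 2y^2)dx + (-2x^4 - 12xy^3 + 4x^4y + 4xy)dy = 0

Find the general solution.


Check exactness: ∂M/∂y = -8x^3 - 12y^3 + 16x^3y + 4y and ∂N/∂x = -8x^3 - 12y^3 + 16x^3y + 4y; equal, so the equation is exact.
Integrate M with respect to x (treating y as constant): ∫M dx = 3x^2 - 2x^4y - 3xy^4 + 2x^4y^2 + 2xy^2 + h(y).
Differentiate w.r.t. y and set equal to N: all terms match, so h'(y) = 0 and h is a constant absorbed into C.
General solution: 3x^2 - 2x^4y - 3xy^4 + 2x^4y^2 + 2xy^2 = C.


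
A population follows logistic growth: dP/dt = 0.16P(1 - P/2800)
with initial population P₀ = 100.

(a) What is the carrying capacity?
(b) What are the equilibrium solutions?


Logistic ODE dP/dt = 0.16P(1 - P/2800) has equilibria where dP/dt = 0, i.e. P = 0 or P = 2800.
The coefficient (1 - P/K) = 0 when P = K, identifying K = 2800 as the carrying capacity.
(a) K = 2800; (b) equilibria P = 0 and P = 2800.


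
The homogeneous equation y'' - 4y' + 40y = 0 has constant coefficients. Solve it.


Characteristic equation: r² - 4r + 40 = 0.
Discriminant is negative; roots r = 2 ± 6i (complex conjugate pair).
General solution uses e^(α x)(C₁ cos(β x) + C₂ sin(β x)): y = e^(2x)(C₁cos(6x) + C₂sin(6x)).


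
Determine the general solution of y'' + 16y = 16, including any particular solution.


Homogeneous part: r² + 16 = 0 ⇒ r = ±4i, so y_h = C₁cos(4x) + C₂sin(4x).
Try constant y_p = A; plug in: 16A = 16 ⇒ A = 1.
General solution: y = C₁cos(4x) + C₂sin(4x) + 1.


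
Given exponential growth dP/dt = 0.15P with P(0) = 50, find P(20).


The ODE dP/dt = 0.15P has solution P(t) = P(0)e^(0.15t).
Substitute P(0) = 50 and t = 20: P(20) = 50 e^(3.00) ≈ 1004.


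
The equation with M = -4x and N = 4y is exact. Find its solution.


Check exactness: ∂M/∂y = 0 and ∂N/∂x = 0; equal, so the equation is exact.
Integrate M with respect to x (treating y as constant): ∫M dx = -2x^2 + h(y).
Differentiate w.r.t. y and set equal to N: the x-dependent terms already match, leaving h'(y) = 4y. Integrate: h(y) = 2y^2.
So F(x,y) = -2x^2 + 2y^2.
General solution: -2x^2 + 2y^2 = C.


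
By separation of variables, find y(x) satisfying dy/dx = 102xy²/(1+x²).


Separate: dy/y² = 102x/(1+x²) dx.
Integrate LHS: ∫ dy/y² = -1/y.
Integrate RHS via u = 1+x²: 51ln(1+x²) + C.
Result: -1/y = 51ln(1+x²) + C.


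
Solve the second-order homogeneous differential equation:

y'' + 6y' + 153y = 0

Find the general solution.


Characteristic equation: r² + 6r + 153 = 0.
Discriminant is negative; roots r = -3 ± 12i (complex conjugate pair).
General solution uses e^(α x)(C₁ cos(β x) + C₂ sin(β x)): y = e^(-3x)(C₁cos(12x) + C₂sin(12x)).


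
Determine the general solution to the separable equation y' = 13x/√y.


Separate: √y dy = 13x dx.
Integrate: (2/3)y^(3/2) = (13/2)x² + C.


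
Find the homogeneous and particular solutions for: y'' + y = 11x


Homogeneous: r² + 1 = 0 ⇒ r = ±1i, y_h = C₁cos(x) + C₂sin(x).
Polynomial forcing; try y_p = Ax + B. Then y_p'' + 1 y_p = 1(Ax + B) = 11x, so B = 0 and A = 11.
General solution: y = C₁cos(x) + C₂sin(x) + 11x.


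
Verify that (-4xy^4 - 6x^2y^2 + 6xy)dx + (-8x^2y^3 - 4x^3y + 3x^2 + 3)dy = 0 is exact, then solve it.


Check exactness: ∂M/∂y = -16xy^3 - 12x^2y + 6x and ∂N/∂x = -16xy^3 - 12x^2y + 6x; equal, so the equation is exact.
Integrate M with respect to x (treating y as constant): ∫M dx = -2x^2y^4 - 2x^3y^2 + 3x^2y + h(y).
Differentiate w.r.t. y and set equal to N: the x-dependent terms already match, leaving h'(y) = 3. Integrate: h(y) = 3y.
So F(x,y) = -2x^2y^4 - 2x^3y^2 + 3x^2y + 3y.
General solution: -2x^2y^4 - 2x^3y^2 + 3x^2y + 3y = C.


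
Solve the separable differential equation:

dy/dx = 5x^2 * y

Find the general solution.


Separate variables: dy/y = 5x^2 dx.
Integrate: ln|y| = (5/3)x^3 + C₀.
Exponentiate: y = Ce^((5/3)x^3).


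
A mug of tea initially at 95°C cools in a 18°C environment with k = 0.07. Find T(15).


Newton's law: dT/dt = -k(T - T_a) has solution T(t) = T_a + (T₀ - T_a)e^(-kt).
Plug in T_a = 18, T₀ = 95, k = 0.07, t = 15: T(15) = 18 + (77)e^(-1.05) ≈ 44.9°C.


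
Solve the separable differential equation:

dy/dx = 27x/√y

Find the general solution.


Separate: √y dy = 27x dx.
Integrate: (2/3)y^(3/2) = (27/2)x² + C.


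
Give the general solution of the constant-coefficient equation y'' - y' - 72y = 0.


Characteristic equation: r² - r - 72 = 0.
Factor: (r - 9)(r + 8) = 0 ⇒ r = 9, -8 (distinct real).
General solution: y = C₁e^(9x) + C₂e^(-8x).


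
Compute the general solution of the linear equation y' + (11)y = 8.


P(x) = 11, Q(x) = 8; integrating factor μ = e^(11x).
(μ y)' = 8e^(11x) ⇒ μ y = (8/11)e^(11x) + C.
Divide by μ: y = 8/11 + Ce^(-11x).


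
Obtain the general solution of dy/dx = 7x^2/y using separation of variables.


Separate variables: y dy = 7x^2 dx.
Integrate both sides: y²/2 = (7/3)x^3 + C₀.
Multiply by 2: y² = (14/3)x^3 + C.


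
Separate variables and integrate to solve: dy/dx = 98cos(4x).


g(y) = 1, so integrate directly: y = ∫ 98cos(4x) dx = (49/2)sin(4x) + C.


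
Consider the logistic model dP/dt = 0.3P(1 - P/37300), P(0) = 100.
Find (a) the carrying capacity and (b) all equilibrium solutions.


Logistic ODE dP/dt = 0.3P(1 - P/37300) has equilibria where dP/dt = 0, i.e. P = 0 or P = 37300.
The coefficient (1 - P/K) = 0 when P = K, identifying K = 37300 as the carrying capacity.
(a) K = 37300; (b) equilibria P = 0 and P = 37300.


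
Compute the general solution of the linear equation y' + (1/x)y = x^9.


P(x) = 1/x ⇒ μ = x^1.
(x^1 y)' = x^1·x^9 = x^10.
Integrate: x^1 y = x^11/(11) + C.
Solve for y: y = (1/11)x^10 + C/x^1.


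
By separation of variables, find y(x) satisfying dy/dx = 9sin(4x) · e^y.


Separate: e^(-y) dy = 9sin(4x) dx.
Integrate: -e^(-y) = -(9/4)cos(4x) + C₀.
Rearrange: e^(-y) = (9/4)cos(4x) + C.


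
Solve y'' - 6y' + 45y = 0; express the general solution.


Characteristic equation: r² - 6r + 45 = 0.
Discriminant is negative; roots r = 3 ± 6i (complex conjugate pair).
General solution uses e^(α x)(C₁ cos(β x) + C₂ sin(β x)): y = e^(3x)(C₁cos(6x) + C₂sin(6x)).


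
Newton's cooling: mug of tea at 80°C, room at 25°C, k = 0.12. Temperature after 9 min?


Newton's law: dT/dt = -k(T - T_a) has solution T(t) = T_a + (T₀ - T_a)e^(-kt).
Plug in T_a = 25, T₀ = 80, k = 0.12, t = 9: T(9) = 25 + (55)e^(-1.08) ≈ 43.7°C.


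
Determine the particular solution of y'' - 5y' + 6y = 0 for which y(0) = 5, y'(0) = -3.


Characteristic roots of r² - 5r + 6 = 0 are 3, 2.
General solution y = c₁ e^(3x) + c₂ e^(2x).
Apply y(0) = 5: c₁ + c₂ = 5. Apply y'(0) = -3: 3 c₁ + 2 c₂ = -3.
Solve: c₁ = -13, c₂ = 18.
Particular solution: y = -13e^(3x) + 18e^(2x).


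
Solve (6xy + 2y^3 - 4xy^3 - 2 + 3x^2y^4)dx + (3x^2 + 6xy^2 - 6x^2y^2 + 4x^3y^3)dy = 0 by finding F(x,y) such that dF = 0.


Check exactness: ∂M/∂y = 6x + 6y^2 - 12xy^2 + 12x^2y^3 and ∂N/∂x = 6x + 6y^2 - 12xy^2 + 12x^2y^3; equal, so the equation is exact.
Integrate M with respect to x (treating y as constant): ∫M dx = 3x^2y + 2xy^3 - 2x^2y^3 - 2x + x^3y^4 + h(y).
Differentiate w.r.t. y and set equal to N: all terms match, so h'(y) = 0 and h is a constant absorbed into C.
General solution: 3x^2y + 2xy^3 - 2x^2y^3 - 2x + x^3y^4 = C.


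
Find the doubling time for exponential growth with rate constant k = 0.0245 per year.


Exponential growth: P(t) = P₀ e^(0.0245t). Set P(t)/P₀ = 2: e^(0.0245t) = 2.
Solve: t = ln(2)/0.0245 ≈ 28.29 years.


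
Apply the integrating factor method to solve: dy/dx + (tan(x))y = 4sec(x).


P(x) = tan(x) ⇒ μ = e^(∫tan(x)dx) = sec(x).
(sec(x) y)' = 4sec²(x) ⇒ sec(x) y = 4tan(x) + C.
Multiply by cos(x): y = 4sin(x) + C·cos(x).


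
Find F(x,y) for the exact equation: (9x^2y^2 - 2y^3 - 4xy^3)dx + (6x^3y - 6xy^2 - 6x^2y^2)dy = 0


Check exactness: ∂M/∂y = 18x^2y - 6y^2 - 12xy^2 and ∂N/∂x = 18x^2y - 6y^2 - 12xy^2; equal, so the equation is exact.
Integrate M with respect to x (treating y as constant): ∫M dx = 3x^3y^2 - 2xy^3 - 2x^2y^3 + h(y).
Differentiate w.r.t. y and set equal to N: all terms match, so h'(y) = 0 and h is a constant absorbed into C.
General solution: 3x^3y^2 - 2xy^3 - 2x^2y^3 = C.


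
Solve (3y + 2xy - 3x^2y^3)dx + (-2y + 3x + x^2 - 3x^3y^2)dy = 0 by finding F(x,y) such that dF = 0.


Check exactness: ∂M/∂y = 3 + 2x - 9x^2y^2 and ∂N/∂x = 3 + 2x - 9x^2y^2; equal, so the equation is exact.
Integrate M with respect to x (treating y as constant): ∫M dx = 3xy + x^2y - x^3y^3 + h(y).
Differentiate w.r.t. y and set equal to N: the x-dependent terms already match, leaving h'(y) = -2y. Integrate: h(y) = -y^2.
So F(x,y) = -y^2 + 3xy + x^2y - x^3y^3.
General solution: -y^2 + 3xy + x^2y - x^3y^3 = C.


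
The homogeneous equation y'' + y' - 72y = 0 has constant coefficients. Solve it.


Characteristic equation: r² + r - 72 = 0.
Factor: (r + 9)(r - 8) = 0 ⇒ r = -9, 8 (distinct real).
General solution: y = C₁e^(-9x) + C₂e^(8x).


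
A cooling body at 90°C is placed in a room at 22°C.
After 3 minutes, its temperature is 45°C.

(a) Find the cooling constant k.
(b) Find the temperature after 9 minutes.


Newton's law: T(t) = T_a + (T₀ - T_a)e^(-kt).
(a) Use T(3) = 45: (45 - 22)/(90 - 22) = e^(-k·3), so k = -ln(0.338)/3 ≈ 0.3613.
(b) Apply k to t = 9: T(9) = 22 + (68)e^(-3.252) ≈ 24.6°C.


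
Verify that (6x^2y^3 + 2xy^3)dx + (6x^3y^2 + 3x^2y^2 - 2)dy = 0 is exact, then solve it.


Check exactness: ∂M/∂y = 18x^2y^2 + 6xy^2 and ∂N/∂x = 18x^2y^2 + 6xy^2; equal, so the equation is exact.
Integrate M with respect to x (treating y as constant): ∫M dx = 2x^3y^3 + x^2y^3 + h(y).
Differentiate w.r.t. y and set equal to N: the x-dependent terms already match, leaving h'(y) = -2. Integrate: h(y) = -2y.
So F(x,y) = 2x^3y^3 + x^2y^3 - 2y.
General solution: 2x^3y^3 + x^2y^3 - 2y = C.


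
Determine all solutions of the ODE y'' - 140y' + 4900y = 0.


Characteristic equation: r² - 140r + 4900 = 0, i.e. (r - 70)² = 0.
Repeated root r = 70; include an x factor for the second linearly independent solution.
General solution: y = (C₁ + C₂x)e^(70x).


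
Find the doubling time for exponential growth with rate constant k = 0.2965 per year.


Exponential growth: P(t) = P₀ e^(0.2965t). Set P(t)/P₀ = 2: e^(0.2965t) = 2.
Solve: t = ln(2)/0.2965 ≈ 2.34 years.


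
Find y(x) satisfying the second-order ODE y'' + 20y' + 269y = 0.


Characteristic equation: r² + 20r + 269 = 0.
Discriminant is negative; roots r = -10 ± 13i (complex conjugate pair).
General solution uses e^(α x)(C₁ cos(β x) + C₂ sin(β x)): y = e^(-10x)(C₁cos(13x) + C₂sin(13x)).


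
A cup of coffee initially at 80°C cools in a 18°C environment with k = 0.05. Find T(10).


Newton's law: dT/dt = -k(T - T_a) has solution T(t) = T_a + (T₀ - T_a)e^(-kt).
Plug in T_a = 18, T₀ = 80, k = 0.05, t = 10: T(10) = 18 + (62)e^(-0.50) ≈ 55.6°C.


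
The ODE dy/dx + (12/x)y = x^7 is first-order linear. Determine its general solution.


P(x) = 12/x ⇒ μ = x^12.
(x^12 y)' = x^19 ⇒ x^12 y = x^20/(20) + C.
Solve for y: y = (1/20)x^8 + C/x^12.


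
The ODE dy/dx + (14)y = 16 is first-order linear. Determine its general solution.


P(x) = 14, Q(x) = 16; integrating factor μ = e^(14x).
(μ y)' = 16e^(14x) ⇒ μ y = (8/7)e^(14x) + C.
Divide by μ: y = 8/7 + Ce^(-14x).


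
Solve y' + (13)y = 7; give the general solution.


P(x) = 13, Q(x) = 7; integrating factor μ = e^(13x).
(μ y)' = 7e^(13x) ⇒ μ y = (7/13)e^(13x) + C.
Divide by μ: y = 7/13 + Ce^(-13x).


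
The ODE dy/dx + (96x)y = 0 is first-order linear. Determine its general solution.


P(x) = 96x ⇒ μ = e^(48x²).
Q(x) = 0 so μ y is constant: y = Ce^(-48x²).


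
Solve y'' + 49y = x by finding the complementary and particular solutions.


Homogeneous: r² + 49 = 0 ⇒ r = ±7i, y_h = C₁cos(7x) + C₂sin(7x).
Polynomial forcing; try y_p = Ax + B. Then y_p'' + 49 y_p = 49(Ax + B) = x, so B = 0 and A = 1/49.
General solution: y = C₁cos(7x) + C₂sin(7x) + (1/49)x.


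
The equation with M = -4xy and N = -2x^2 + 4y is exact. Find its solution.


Check exactness: ∂M/∂y = -4x and ∂N/∂x = -4x; equal, so the equation is exact.
Integrate M with respect to x (treating y as constant): ∫M dx = -2x^2y + h(y).
Differentiate w.r.t. y and set equal to N: the x-dependent terms already match, leaving h'(y) = 4y. Integrate: h(y) = 2y^2.
So F(x,y) = -2x^2y + 2y^2.
General solution: -2x^2y + 2y^2 = C.


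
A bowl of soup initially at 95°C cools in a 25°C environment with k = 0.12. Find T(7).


Newton's law: dT/dt = -k(T - T_a) has solution T(t) = T_a + (T₀ - T_a)e^(-kt).
Plug in T_a = 25, T₀ = 95, k = 0.12, t = 7: T(7) = 25 + (70)e^(-0.84) ≈ 55.2°C.


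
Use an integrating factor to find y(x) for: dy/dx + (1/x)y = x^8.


P(x) = 1/x ⇒ μ = x^1.
(x^1 y)' = x^9 ⇒ x^1 y = x^10/(10) + C.
Solve for y: y = (1/10)x^9 + C/x^1.


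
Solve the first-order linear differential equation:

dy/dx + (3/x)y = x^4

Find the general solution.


P(x) = 3/x ⇒ μ = x^3.
(x^3 y)' = x^3·x^4 = x^7.
Integrate: x^3 y = x^8/(8) + C.
Solve for y: y = (1/8)x^5 + C/x^3.


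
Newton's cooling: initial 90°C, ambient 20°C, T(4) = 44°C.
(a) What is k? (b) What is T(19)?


Newton's law: T(t) = T_a + (T₀ - T_a)e^(-kt).
(a) Use T(4) = 44: (44 - 20)/(90 - 20) = e^(-k·4), so k = -ln(0.343)/4 ≈ 0.2676.
(b) Apply k to t = 19: T(19) = 20 + (70)e^(-5.085) ≈ 20.4°C.


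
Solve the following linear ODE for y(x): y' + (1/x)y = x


P(x) = 1/x ⇒ μ = x^1.
(x^1 y)' = x^2 ⇒ x^1 y = x^3/(3) + C.
Solve for y: y = (1/3)x^2 + C/x^1.


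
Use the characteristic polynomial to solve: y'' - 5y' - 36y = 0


Characteristic equation: r² - 5r - 36 = 0.
Factor: (r - 9)(r + 4) = 0 ⇒ r = 9, -4 (distinct real).
General solution: y = C₁e^(9x) + C₂e^(-4x).


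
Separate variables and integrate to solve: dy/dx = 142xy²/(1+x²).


Separate: dy/y² = 142x/(1+x²) dx.
Integrate LHS: ∫ dy/y² = -1/y.
Integrate RHS via u = 1+x²: 71ln(1+x²) + C.
Result: -1/y = 71ln(1+x²) + C.


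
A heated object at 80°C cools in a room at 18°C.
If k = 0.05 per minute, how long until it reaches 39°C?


From T(t) = T_a + (T₀ - T_a)e^(-kt), set T(t) = 39:
(39 - 18) / (80 - 18) = e^(-0.05t), so t = -ln(0.339)/0.05 ≈ 21.7 minutes.


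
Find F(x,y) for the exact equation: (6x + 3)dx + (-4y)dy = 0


Check exactness: ∂M/∂y = 0 and ∂N/∂x = 0; equal, so the equation is exact.
Integrate M with respect to x (treating y as constant): ∫M dx = 3x^2 + 3x + h(y).
Differentiate w.r.t. y and set equal to N: the x-dependent terms already match, leaving h'(y) = -4y. Integrate: h(y) = -2y^2.
So F(x,y) = -2y^2 + 3x^2 + 3x.
General solution: -2y^2 + 3x^2 + 3x = C.


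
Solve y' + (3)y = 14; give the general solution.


P(x) = 3, Q(x) = 14; integrating factor μ = e^(3x).
(μ y)' = 14e^(3x) ⇒ μ y = (14/3)e^(3x) + C.
Divide by μ: y = 14/3 + Ce^(-3x).


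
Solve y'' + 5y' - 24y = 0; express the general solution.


Characteristic equation: r² + 5r - 24 = 0.
Factor: (r + 8)(r - 3) = 0 ⇒ r = -8, 3 (distinct real).
General solution: y = C₁e^(-8x) + C₂e^(3x).


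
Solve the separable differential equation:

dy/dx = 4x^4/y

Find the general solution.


Separate variables: y dy = 4x^4 dx.
Integrate both sides: y²/2 = (4/5)x^5 + C₀.
Multiply by 2: y² = (8/5)x^5 + C.


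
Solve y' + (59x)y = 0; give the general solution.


P(x) = 59x ⇒ μ = e^((59/2)x²).
Q(x) = 0 so μ y is constant: y = Ce^(-(59/2)x²).


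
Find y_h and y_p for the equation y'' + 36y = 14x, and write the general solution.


Homogeneous: r² + 36 = 0 ⇒ r = ±6i, y_h = C₁cos(6x) + C₂sin(6x).
Polynomial forcing; try y_p = Ax + B. Then y_p'' + 36 y_p = 36(Ax + B) = 14x, so B = 0 and A = 7/18.
General solution: y = C₁cos(6x) + C₂sin(6x) + (7/18)x.


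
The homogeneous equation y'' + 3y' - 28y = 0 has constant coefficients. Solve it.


Characteristic equation: r² + 3r - 28 = 0.
Factor: (r - 4)(r + 7) = 0 ⇒ r = 4, -7 (distinct real).
General solution: y = C₁e^(4x) + C₂e^(-7x).


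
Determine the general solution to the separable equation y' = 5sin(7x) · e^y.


Separate: e^(-y) dy = 5sin(7x) dx.
Integrate: -e^(-y) = -(5/7)cos(7x) + C₀.
Rearrange: e^(-y) = (5/7)cos(7x) + C.


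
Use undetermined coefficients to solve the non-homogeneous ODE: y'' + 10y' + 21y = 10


Characteristic roots of r² + 10r + 21 = 0 are -7, -3.
y_h = C₁e^(-7x) + C₂e^(-3x).
Constant forcing; try y_p = A. Then 21A = 10 ⇒ A = 10/21.
General solution: y = C₁e^(-7x) + C₂e^(-3x) + 10/21.


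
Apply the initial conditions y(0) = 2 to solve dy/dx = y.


General solution of y' = y is y = Ce^(x).
Apply y(0) = 2: C = 2.
Particular solution: y = 2e^(x).


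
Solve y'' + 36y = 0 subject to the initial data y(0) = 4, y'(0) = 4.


Characteristic roots of r² + 36 = 0 are ±6i, so y = C₁cos(6x) + C₂sin(6x).
Apply y(0) = 4: C₁ = 4. Differentiate and apply y'(0) = 4: 6·C₂ = 4, so C₂ = 2/3.
Particular solution: y = 4cos(6x) + (2/3)sin(6x).


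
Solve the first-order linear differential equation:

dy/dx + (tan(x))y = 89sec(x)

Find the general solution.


P(x) = tan(x) ⇒ μ = e^(∫tan(x)dx) = sec(x).
(sec(x) y)' = 89sec²(x) ⇒ sec(x) y = 89tan(x) + C.
Multiply by cos(x): y = 89sin(x) + C·cos(x).


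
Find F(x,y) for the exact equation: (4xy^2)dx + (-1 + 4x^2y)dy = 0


Check exactness: ∂M/∂y = 8xy and ∂N/∂x = 8xy; equal, so the equation is exact.
Integrate M with respect to x (treating y as constant): ∫M dx = 2x^2y^2 + h(y).
Differentiate w.r.t. y and set equal to N: the x-dependent terms already match, leaving h'(y) = -1. Integrate: h(y) = -y.
So F(x,y) = -y + 2x^2y^2.
General solution: -y + 2x^2y^2 = C.
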